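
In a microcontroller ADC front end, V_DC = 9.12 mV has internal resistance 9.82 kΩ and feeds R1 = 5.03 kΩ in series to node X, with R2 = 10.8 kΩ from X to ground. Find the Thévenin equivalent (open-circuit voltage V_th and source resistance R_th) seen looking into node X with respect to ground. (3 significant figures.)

R1' = 9.82 + 5.03 = 14.85 kΩ (source resistance + R1).
Open-circuit (no load on X): V_th = V_DC · R2/(R1' + R2) = 9.12 × 10.8/(14.85 + 10.8) = 3.840 mV.
With V_DC suppressed (replaced by a short), R_th = R1' ‖ R2 = (14.85 × 10.8)/(14.85 + 10.8) = 6.253 kΩ.

V_th ≈ 3.84 mV, R_th ≈ 6.25 kΩ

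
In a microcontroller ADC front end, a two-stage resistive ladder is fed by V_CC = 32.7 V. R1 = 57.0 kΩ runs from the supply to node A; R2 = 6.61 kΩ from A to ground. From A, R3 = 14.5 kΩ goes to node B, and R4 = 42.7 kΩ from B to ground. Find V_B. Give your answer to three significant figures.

The second stage (R3 + R4 = 57.20 kΩ) loads node A in parallel with R2.
R2 ‖ (R3+R4) = 5.925 kΩ.
So V_A = 32.7 × 0.09416 = 3.079 V.
Stage 2 is unloaded, so V_B = V_A · R4/(R3+R4) = 3.079 × 42.7/57.20 = 2.299 V.

V_B ≈ 2.30 V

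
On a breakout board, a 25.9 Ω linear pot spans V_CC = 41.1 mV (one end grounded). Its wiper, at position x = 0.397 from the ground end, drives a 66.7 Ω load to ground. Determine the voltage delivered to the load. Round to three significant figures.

The pot divides into 15.62 Ω above the wiper and 10.28 Ω below.
(x·R_p) ‖ R_L = 8.909 Ω.
V_out = 41.1 × 8.909/(15.62 + 8.909) = 14.93 mV.

V_out ≈ 14.9 mV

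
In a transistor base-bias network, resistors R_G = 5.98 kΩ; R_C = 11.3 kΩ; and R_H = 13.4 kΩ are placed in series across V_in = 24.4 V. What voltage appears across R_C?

V ≈ 8.99 V

Total series resistance ΣR = 5.98 + 11.3 + 13.4 = 30.68 kΩ.
By the voltage-divider rule, V = 24.4 × 11.30/30.68 = 8.987 V.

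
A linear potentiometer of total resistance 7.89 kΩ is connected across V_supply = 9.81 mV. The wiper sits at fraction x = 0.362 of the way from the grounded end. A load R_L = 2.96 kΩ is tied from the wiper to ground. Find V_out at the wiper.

V_out ≈ 2.20 mV

Split the track: R_lower = x·R_p = 2.856 kΩ, R_upper = (1−x)·R_p = 5.034 kΩ.
R_L loads the lower segment: effective lower R = 1.454 kΩ.
Loaded-divider output: V_out = 9.81 × 0.2241 = 2.198 mV.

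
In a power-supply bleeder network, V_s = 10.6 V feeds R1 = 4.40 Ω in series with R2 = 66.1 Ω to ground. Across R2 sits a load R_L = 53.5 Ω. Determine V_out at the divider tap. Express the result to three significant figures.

V_out ≈ 9.23 V

The load sits in parallel with R2, giving an effective lower resistance R2' = R2·R_L/(R2+R_L) = 29.57 Ω.
Then V_out = V_s · R2'/(R1 + R2') = 10.6 × 29.57/33.97 = 9.227 V.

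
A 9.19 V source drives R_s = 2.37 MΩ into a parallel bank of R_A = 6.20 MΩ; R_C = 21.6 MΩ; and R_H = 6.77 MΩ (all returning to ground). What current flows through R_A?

Equivalent of the parallel group: R_p = 2.815 MΩ.
V_A by voltage divider: V_A = 9.19 × 2.815/(2.37 + 2.815) = 4.989 V.
Branch current I = V_A/R_A = 4.989/6.20 = 0.8047 µA.

I ≈ 0.805 µA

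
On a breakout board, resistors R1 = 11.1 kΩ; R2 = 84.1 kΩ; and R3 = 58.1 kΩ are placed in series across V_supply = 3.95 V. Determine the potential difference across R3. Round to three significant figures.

Total series resistance ΣR = 11.1 + 84.1 + 58.1 = 153.3 kΩ.
By the voltage-divider rule, V = 3.95 × 58.10/153.3 = 1.497 V.

V ≈ 1.50 V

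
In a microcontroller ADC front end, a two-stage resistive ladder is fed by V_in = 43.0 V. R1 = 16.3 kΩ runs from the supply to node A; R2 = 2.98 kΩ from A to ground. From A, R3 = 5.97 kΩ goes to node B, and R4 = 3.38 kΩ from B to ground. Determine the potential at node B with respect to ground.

The second stage (R3 + R4 = 9.350 kΩ) loads node A in parallel with R2.
Effective lower resistance at A: R2 ‖ 9.350 = 2.260 kΩ.
First divider: V_A = V_in · 2.260/(16.3 + 2.260) = 5.236 V.
V_B = V_A × 0.3615 = 1.893 V.

V_B ≈ 1.89 V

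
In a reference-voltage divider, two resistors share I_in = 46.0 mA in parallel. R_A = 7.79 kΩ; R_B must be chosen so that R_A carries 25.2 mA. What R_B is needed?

R_B ≈ 9.44 kΩ

Two-branch current divider: I_A = I_in · R_B/(R_A + R_B).
25.2/46.0 = R_B/(R_A + R_B) → R_B = R_A · (0.5478)/(1 − 0.5478) = 7.79 × 1.212 = 9.438 kΩ.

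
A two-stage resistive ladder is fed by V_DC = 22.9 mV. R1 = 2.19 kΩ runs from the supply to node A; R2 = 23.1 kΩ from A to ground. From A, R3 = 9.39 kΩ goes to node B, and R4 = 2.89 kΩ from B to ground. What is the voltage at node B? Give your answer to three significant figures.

Looking into the second stage from A: R3 + R4 = 12.28 kΩ appears in parallel with R2.
Effective lower resistance at A: R2 ‖ 12.28 = 8.018 kΩ.
V_A = 22.9 × 8.018/(2.19 + 8.018) = 17.99 mV.
Stage 2 is unloaded, so V_B = V_A · R4/(R3+R4) = 17.99 × 2.89/12.28 = 4.233 mV.

V_B ≈ 4.23 mV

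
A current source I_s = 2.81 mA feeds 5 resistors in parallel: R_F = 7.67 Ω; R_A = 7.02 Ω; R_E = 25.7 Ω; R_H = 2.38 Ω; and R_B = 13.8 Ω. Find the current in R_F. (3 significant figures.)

Conductances: ΣG = 1/7.67 + 1/7.02 + 1/25.7 + 1/2.38 + 1/13.8 = 0.8044 (1/Ω).
By the current-divider rule, I = I_s · G_k/ΣG = 2.81 × 0.1621 = 0.4555 mA.

I ≈ 0.455 mA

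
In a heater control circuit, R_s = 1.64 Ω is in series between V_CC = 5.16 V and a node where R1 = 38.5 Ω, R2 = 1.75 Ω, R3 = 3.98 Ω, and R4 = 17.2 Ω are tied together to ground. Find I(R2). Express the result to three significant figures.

I ≈ 1.19 A

Equivalent of the parallel group: R_p = 1.103 Ω.
V_A by voltage divider: V_A = 5.16 × 1.103/(1.64 + 1.103) = 2.075 V.
I(R2) = V_A / R2 = 2.075/1.75 = 1.186 A.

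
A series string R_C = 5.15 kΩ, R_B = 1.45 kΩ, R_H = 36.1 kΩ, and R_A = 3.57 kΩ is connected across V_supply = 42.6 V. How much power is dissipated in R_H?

ΣR = 46.27 kΩ → I = 42.6/46.27 = 0.9207 mA.
P = I²R = 0.8477 × 36.1 = 30.60 mW.

P ≈ 30.6 mW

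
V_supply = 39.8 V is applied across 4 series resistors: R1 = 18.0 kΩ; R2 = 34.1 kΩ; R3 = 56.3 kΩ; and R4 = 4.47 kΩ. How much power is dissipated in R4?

P ≈ 0.556 mW

Series current I = V_supply/ΣR = 39.8/112.9 = 0.3526 mA.
P = I²R = 0.1243 × 4.47 = 0.5558 mW.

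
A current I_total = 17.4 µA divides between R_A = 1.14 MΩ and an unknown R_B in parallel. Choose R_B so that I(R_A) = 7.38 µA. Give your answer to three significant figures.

In a two-way split, I_A/I_total = R_B/(R_A + R_B).
7.38/17.4 = R_B/(R_A + R_B) → R_B = R_A · (0.4241)/(1 − 0.4241) = 1.14 × 0.7365 = 0.8396 MΩ.

R_B ≈ 0.840 MΩ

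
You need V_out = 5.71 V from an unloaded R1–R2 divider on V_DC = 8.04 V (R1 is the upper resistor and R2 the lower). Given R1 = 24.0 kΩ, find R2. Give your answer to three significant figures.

Required fraction k = V_out/V_DC = 0.7102.
R2 = R1 · 0.7102/(1 − 0.7102) = 58.82 kΩ.

R2 ≈ 58.8 kΩ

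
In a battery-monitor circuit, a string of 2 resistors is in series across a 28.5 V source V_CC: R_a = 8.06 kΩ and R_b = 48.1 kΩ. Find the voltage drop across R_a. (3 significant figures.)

Total series resistance ΣR = 8.06 + 48.1 = 56.16 kΩ.
By the voltage-divider rule, V = 28.5 × 8.060/56.16 = 4.090 V.

V ≈ 4.09 V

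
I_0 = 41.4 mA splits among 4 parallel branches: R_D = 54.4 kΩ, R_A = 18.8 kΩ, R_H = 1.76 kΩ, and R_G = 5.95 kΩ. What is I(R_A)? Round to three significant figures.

Total conductance ΣG = 1/54.4 + 1/18.8 + 1/1.76 + 1/5.95 = 0.8078 (units of 1/kΩ).
Current divider: I(R_A) = I_0 · G_k/ΣG = 41.4 × (0.05319/0.8078) = 41.4 × 0.06585 = 2.726 mA.

I ≈ 2.73 mA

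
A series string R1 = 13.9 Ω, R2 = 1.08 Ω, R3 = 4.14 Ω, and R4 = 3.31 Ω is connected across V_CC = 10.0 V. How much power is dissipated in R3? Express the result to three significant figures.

P ≈ 0.823 W

Series current I = V_CC/ΣR = 10.0/22.43 = 0.4458 A.
V(R3) = I·R = 1.846 V; P = V·I = 1.846 × 0.4458 = 0.8229 W.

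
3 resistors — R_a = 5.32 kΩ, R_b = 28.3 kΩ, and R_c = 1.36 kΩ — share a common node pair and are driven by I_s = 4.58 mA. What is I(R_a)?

Total conductance ΣG = 1/5.32 + 1/28.3 + 1/1.36 = 0.9586 (units of 1/kΩ).
Current divider: I(R_a) = I_s · G_k/ΣG = 4.58 × (0.1880/0.9586) = 4.58 × 0.1961 = 0.8981 mA.

I ≈ 0.898 mA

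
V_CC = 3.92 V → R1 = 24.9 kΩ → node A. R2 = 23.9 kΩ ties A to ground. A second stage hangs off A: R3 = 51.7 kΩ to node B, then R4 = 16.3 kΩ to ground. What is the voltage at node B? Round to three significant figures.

V_B ≈ 0.390 V

Looking into the second stage from A: R3 + R4 = 68.00 kΩ appears in parallel with R2.
R2 ‖ (R3+R4) = 17.68 kΩ.
V_A = 3.92 × 17.68/(24.9 + 17.68) = 1.628 V.
V_B = V_A × 0.2397 = 0.3902 V.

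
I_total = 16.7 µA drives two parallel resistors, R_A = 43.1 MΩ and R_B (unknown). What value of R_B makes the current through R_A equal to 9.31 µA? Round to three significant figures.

R_B ≈ 54.3 MΩ

The fraction through R_A equals R_B/(R_A+R_B).
With f = 0.5575, R_B = R_A · f/(1−f) = 43.1 × 1.260 = 54.30 MΩ.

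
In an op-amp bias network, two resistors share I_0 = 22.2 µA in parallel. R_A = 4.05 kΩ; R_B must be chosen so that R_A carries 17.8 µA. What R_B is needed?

In a two-way split, I_A/I_0 = R_B/(R_A + R_B).
With f = 0.8018, R_B = R_A · f/(1−f) = 4.05 × 4.045 = 16.38 kΩ.

R_B ≈ 16.4 kΩ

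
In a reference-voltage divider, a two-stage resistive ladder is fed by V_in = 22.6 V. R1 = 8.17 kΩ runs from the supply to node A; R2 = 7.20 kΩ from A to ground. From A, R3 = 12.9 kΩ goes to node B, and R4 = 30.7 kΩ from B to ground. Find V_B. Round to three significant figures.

V_B ≈ 6.85 V

The second stage (R3 + R4 = 43.60 kΩ) loads node A in parallel with R2.
R2 ‖ (R3+R4) = 6.180 kΩ.
So V_A = 22.6 × 0.4306 = 9.733 V.
Stage 2 is unloaded, so V_B = V_A · R4/(R3+R4) = 9.733 × 30.7/43.60 = 6.853 V.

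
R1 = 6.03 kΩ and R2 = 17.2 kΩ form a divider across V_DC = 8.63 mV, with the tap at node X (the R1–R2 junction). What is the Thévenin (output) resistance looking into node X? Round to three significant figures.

Zeroing V_DC shorts the top of R1 to ground, so R_th = R1 ‖ R2 = 4.465 kΩ.

R_th ≈ 4.46 kΩ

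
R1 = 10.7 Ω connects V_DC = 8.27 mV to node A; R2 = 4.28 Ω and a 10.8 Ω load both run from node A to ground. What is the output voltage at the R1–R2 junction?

R2 ‖ R_L = (4.28 × 10.8)/(4.28 + 10.8) = 3.065 Ω.
Then V_out = V_DC · R2'/(R1 + R2') = 8.27 × 3.065/13.77 = 1.842 mV.

V_out ≈ 1.84 mV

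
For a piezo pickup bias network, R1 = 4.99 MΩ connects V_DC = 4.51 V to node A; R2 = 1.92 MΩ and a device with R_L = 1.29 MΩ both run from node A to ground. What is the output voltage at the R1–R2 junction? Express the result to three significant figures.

R2 ‖ R_L = (1.92 × 1.29)/(1.92 + 1.29) = 0.7716 MΩ.
Voltage divider with the loaded lower leg: V_out = 4.51 × 0.7716/(4.99 + 0.7716) = 4.51 × 0.1339 = 0.6040 V.

V_out ≈ 0.604 V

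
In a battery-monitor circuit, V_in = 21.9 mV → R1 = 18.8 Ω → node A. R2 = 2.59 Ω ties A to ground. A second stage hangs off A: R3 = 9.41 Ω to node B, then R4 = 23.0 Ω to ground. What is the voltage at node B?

V_B ≈ 1.76 mV

Looking into the second stage from A: R3 + R4 = 32.41 Ω appears in parallel with R2.
R2 ‖ (R3+R4) = 2.398 Ω.
First divider: V_A = V_in · 2.398/(18.8 + 2.398) = 2.478 mV.
V_B = V_A × 0.7097 = 1.758 mV.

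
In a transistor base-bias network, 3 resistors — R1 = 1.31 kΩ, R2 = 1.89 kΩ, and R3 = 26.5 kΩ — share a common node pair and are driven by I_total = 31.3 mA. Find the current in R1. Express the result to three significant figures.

I ≈ 18.0 mA

Total conductance ΣG = 1/1.31 + 1/1.89 + 1/26.5 = 1.330 (units of 1/kΩ).
By the current-divider rule, I = I_total · G_k/ΣG = 31.3 × 0.5739 = 17.96 mA.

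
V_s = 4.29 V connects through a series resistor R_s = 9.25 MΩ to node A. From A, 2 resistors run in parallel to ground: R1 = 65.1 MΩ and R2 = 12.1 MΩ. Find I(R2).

Combine the parallel branches: R_p = (1/65.1 + 1/12.1)⁻¹ = 10.20 MΩ.
Node voltage V_A = V_s · R_p/(R_s + R_p) = 4.29 × 0.5245 = 2.250 V.
I(R2) = V_A / R2 = 2.250/12.1 = 0.1860 µA.

I ≈ 0.186 µA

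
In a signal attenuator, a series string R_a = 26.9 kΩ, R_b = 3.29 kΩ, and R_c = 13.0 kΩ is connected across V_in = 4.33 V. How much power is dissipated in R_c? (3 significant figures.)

P ≈ 0.131 mW

The common current is I = 4.33/43.19 = 0.1003 mA.
V(R_c) = I·R = 1.303 V; P = V·I = 1.303 × 0.1003 = 0.1307 mW.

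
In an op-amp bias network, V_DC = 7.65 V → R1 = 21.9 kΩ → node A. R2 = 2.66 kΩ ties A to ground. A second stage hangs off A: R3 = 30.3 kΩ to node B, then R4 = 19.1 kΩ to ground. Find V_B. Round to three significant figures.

Looking into the second stage from A: R3 + R4 = 49.40 kΩ appears in parallel with R2.
R2 ‖ (R3+R4) = 2.524 kΩ.
First divider: V_A = V_DC · 2.524/(21.9 + 2.524) = 0.7906 V.
V_B = V_A × 0.3866 = 0.3057 V.

V_B ≈ 0.306 V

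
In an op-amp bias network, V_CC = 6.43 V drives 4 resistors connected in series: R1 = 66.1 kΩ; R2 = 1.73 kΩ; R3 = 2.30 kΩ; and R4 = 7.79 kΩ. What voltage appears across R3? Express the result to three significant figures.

Series total: ΣR = 66.1 + 1.73 + 2.30 + 7.79 = 77.92 kΩ.
Voltage divider: V = V_CC · (2.300 / 77.92) = 6.43 × 0.02952 = 0.1898 V.

V ≈ 0.190 V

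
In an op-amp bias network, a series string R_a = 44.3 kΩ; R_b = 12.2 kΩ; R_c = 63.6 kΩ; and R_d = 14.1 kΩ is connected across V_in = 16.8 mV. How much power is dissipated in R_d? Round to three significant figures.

Series current I = V_in/ΣR = 16.8/134.2 = 0.1252 µA.
P(R_d) = I²·R_d = (0.1252)² × 14.1 = 0.2210 nW.

P ≈ 0.221 nW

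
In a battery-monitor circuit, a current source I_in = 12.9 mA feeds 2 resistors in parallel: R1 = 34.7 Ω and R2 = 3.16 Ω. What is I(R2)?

With just two branches, the current splits inversely with resistance.
So I = 12.9 × 34.7/37.86 = 11.82 mA.

I ≈ 11.8 mA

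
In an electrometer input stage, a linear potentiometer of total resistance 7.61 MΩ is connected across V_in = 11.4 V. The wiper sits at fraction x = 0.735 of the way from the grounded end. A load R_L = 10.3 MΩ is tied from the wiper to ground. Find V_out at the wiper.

V_out ≈ 7.32 V

Lower segment x·R_p = 5.593 MΩ; upper segment (1−x)·R_p = 2.017 MΩ.
(x·R_p) ‖ R_L = 3.625 MΩ.
V_out = 11.4 × 3.625/(2.017 + 3.625) = 7.325 V.
(Unloaded: V_out = x·V_in = 8.38 V.)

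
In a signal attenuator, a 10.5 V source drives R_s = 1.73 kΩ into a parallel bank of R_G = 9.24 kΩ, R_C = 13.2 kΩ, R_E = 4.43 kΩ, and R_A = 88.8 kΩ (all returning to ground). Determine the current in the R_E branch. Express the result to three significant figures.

I ≈ 1.37 mA

Combine the parallel branches: R_p = (1/9.24 + 1/13.2 + 1/4.43 + 1/88.8)⁻¹ = 2.375 kΩ.
Node voltage V_A = V_s · R_p/(R_s + R_p) = 10.5 × 0.5786 = 6.075 V.
Branch current I = V_A/R_E = 6.075/4.43 = 1.371 mA.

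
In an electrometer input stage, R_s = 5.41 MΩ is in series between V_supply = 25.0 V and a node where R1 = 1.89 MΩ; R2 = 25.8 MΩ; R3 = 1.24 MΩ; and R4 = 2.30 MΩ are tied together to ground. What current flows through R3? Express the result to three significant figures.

Parallel bank: R_p = 1/(1/1.89 + 1/25.8 + 1/1.24 + 1/2.30) = 0.5528 MΩ.
V_A = 25.0 × 0.5528/5.963 = 2.318 V.
I(R3) = V_A / R3 = 2.318/1.24 = 1.869 µA.

I ≈ 1.87 µA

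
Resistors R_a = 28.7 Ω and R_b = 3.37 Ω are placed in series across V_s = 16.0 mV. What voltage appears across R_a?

Total series resistance ΣR = 28.7 + 3.37 = 32.07 Ω.
V = V_s · R/ΣR = 16.0 × 0.8949 = 14.32 mV.

V ≈ 14.3 mV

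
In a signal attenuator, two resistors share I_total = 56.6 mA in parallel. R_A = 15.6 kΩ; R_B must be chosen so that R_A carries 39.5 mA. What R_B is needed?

The fraction through R_A equals R_B/(R_A+R_B).
With f = 0.6979, R_B = R_A · f/(1−f) = 15.6 × 2.310 = 36.04 kΩ.

R_B ≈ 36.0 kΩ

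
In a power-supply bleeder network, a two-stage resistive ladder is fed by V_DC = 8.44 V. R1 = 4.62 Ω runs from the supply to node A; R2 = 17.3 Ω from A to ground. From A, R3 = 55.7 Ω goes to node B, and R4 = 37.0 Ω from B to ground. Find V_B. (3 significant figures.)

V_B ≈ 2.56 V

The second stage (R3 + R4 = 92.70 Ω) loads node A in parallel with R2.
Effective lower resistance at A: R2 ‖ 92.70 = 14.58 Ω.
V_A = 8.44 × 14.58/(4.62 + 14.58) = 6.409 V.
V_B = V_A × 0.3991 = 2.558 V.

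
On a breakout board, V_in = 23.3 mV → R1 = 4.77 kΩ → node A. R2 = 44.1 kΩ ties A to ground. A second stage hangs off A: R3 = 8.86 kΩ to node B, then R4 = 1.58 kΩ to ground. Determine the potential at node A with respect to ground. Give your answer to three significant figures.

V_A ≈ 14.9 mV

Looking into the second stage from A: R3 + R4 = 10.44 kΩ appears in parallel with R2.
R2 ‖ (R3+R4) = 8.442 kΩ.
So V_A = 23.3 × 0.6390 = 14.89 mV.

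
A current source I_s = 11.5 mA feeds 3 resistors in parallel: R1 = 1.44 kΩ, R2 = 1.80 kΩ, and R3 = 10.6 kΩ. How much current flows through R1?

Conductances: ΣG = 1/1.44 + 1/1.80 + 1/10.6 = 1.344 (1/kΩ).
By the current-divider rule, I = I_s · G_k/ΣG = 11.5 × 0.5166 = 5.941 mA.

I ≈ 5.94 mA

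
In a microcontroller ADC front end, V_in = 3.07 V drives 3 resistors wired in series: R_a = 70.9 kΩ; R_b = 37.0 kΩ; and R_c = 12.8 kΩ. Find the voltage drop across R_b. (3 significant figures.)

Total series resistance ΣR = 70.9 + 37.0 + 12.8 = 120.7 kΩ.
Voltage divider: V = V_in · (37.00 / 120.7) = 3.07 × 0.3065 = 0.9411 V.

V ≈ 0.941 V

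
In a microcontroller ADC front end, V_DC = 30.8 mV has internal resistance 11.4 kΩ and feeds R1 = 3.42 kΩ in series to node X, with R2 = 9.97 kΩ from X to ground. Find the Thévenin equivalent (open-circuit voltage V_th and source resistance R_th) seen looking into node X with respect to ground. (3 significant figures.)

V_th ≈ 12.4 mV, R_th ≈ 5.96 kΩ

R1' = 11.4 + 3.42 = 14.82 kΩ (source resistance + R1).
V_th is the unloaded tap voltage: V_DC · R2/(R1'+R2) = 30.8 × 0.4022 = 12.39 mV.
With V_DC suppressed (replaced by a short), R_th = R1' ‖ R2 = (14.82 × 9.97)/(14.82 + 9.97) = 5.960 kΩ.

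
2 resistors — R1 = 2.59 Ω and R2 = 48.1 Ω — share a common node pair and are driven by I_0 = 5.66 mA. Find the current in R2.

Two-branch current divider: I_k = I_0 · R_other/(R_1 + R_2).
I(R2) = 5.66 × 2.59/(2.59 + 48.1) = 5.66 × 0.05109 = 0.2892 mA.

I ≈ 0.289 mA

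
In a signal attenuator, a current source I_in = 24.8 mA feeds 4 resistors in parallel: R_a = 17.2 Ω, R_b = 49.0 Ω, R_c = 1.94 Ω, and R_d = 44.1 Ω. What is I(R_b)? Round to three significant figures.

I ≈ 0.821 mA

Total conductance ΣG = 1/17.2 + 1/49.0 + 1/1.94 + 1/44.1 = 0.6167 (units of 1/Ω).
Current divider: I(R_b) = I_in · G_k/ΣG = 24.8 × (0.02041/0.6167) = 24.8 × 0.03309 = 0.8207 mA.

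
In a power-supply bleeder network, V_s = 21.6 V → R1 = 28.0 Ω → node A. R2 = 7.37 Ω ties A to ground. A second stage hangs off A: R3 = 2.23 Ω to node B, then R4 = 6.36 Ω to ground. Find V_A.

V_A ≈ 2.68 V

Looking into the second stage from A: R3 + R4 = 8.590 Ω appears in parallel with R2.
R2 ‖ (R3+R4) = 3.967 Ω.
First divider: V_A = V_s · 3.967/(28.0 + 3.967) = 2.680 V.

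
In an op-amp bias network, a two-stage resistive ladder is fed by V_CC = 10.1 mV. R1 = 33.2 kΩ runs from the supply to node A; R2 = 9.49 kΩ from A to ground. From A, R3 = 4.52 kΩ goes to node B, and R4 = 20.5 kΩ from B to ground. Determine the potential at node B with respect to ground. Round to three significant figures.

The second stage (R3 + R4 = 25.02 kΩ) loads node A in parallel with R2.
R2 ‖ (R3+R4) = 6.880 kΩ.
First divider: V_A = V_CC · 6.880/(33.2 + 6.880) = 1.734 mV.
Then the unloaded second divider: V_B = V_A × R4/(R3+R4) = 1.734 × 0.8193 = 1.421 mV.

V_B ≈ 1.42 mV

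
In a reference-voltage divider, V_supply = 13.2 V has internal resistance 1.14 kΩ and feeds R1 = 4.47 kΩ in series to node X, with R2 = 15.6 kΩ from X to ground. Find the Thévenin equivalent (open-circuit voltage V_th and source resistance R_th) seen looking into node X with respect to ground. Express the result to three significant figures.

R1' = 1.14 + 4.47 = 5.610 kΩ (source resistance + R1).
V_th is the unloaded tap voltage: V_supply · R2/(R1'+R2) = 13.2 × 0.7355 = 9.709 V.
With V_supply suppressed (replaced by a short), R_th = R1' ‖ R2 = (5.610 × 15.6)/(5.610 + 15.6) = 4.126 kΩ.

V_th ≈ 9.71 V, R_th ≈ 4.13 kΩ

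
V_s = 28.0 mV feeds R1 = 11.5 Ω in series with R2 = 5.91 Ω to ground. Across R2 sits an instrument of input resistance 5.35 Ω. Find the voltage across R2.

R2 ‖ R_L = (5.91 × 5.35)/(5.91 + 5.35) = 2.808 Ω.
Voltage divider with the loaded lower leg: V_out = 28.0 × 2.808/(11.5 + 2.808) = 28.0 × 0.1963 = 5.495 mV.
(Unloaded it would be 9.50 mV; the load pulls it down.)

V_out ≈ 5.50 mV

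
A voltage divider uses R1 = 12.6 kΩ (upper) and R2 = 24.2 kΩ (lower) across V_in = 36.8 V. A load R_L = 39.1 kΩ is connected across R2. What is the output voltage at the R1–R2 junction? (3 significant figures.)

V_out ≈ 20.0 V

First combine the lower leg with the load: R2 ‖ R_L = 14.95 kΩ.
Then V_out = V_in · R2'/(R1 + R2') = 36.8 × 14.95/27.55 = 19.97 V.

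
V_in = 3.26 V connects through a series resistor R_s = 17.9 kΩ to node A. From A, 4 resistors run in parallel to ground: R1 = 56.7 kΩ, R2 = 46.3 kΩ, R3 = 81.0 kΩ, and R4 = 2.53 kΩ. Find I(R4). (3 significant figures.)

I ≈ 0.143 mA

Parallel bank: R_p = 1/(1/56.7 + 1/46.3 + 1/81.0 + 1/2.53) = 2.238 kΩ.
Node voltage V_A = V_in · R_p/(R_s + R_p) = 3.26 × 0.1111 = 0.3623 V.
I(R4) = V_A / R4 = 0.3623/2.53 = 0.1432 mA.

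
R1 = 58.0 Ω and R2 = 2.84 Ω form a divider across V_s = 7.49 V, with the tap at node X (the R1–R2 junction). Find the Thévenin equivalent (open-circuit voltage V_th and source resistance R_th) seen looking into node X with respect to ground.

V_th ≈ 0.350 V, R_th ≈ 2.71 Ω

V_th is the unloaded tap voltage: V_s · R2/(R1+R2) = 7.49 × 0.04668 = 0.3496 V.
Zeroing V_s shorts the top of R1 to ground, so R_th = R1 ‖ R2 = 2.707 Ω.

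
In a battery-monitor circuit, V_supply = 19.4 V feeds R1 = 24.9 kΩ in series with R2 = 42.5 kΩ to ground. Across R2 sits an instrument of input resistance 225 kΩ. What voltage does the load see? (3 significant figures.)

V_out ≈ 11.4 V

First combine the lower leg with the load: R2 ‖ R_L = 35.75 kΩ.
Voltage divider with the loaded lower leg: V_out = 19.4 × 35.75/(24.9 + 35.75) = 19.4 × 0.5894 = 11.43 V.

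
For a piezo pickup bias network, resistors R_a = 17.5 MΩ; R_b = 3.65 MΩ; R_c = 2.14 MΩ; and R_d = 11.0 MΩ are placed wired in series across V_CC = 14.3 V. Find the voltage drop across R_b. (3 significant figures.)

ΣR = 17.5 + 3.65 + 2.14 + 11.0 = 34.29 MΩ.
Voltage divider: V = V_CC · (3.650 / 34.29) = 14.3 × 0.1064 = 1.522 V.

V ≈ 1.52 V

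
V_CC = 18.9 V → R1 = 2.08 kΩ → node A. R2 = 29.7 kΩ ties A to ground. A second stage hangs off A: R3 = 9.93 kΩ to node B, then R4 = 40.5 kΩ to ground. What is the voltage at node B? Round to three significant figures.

V_B ≈ 13.7 V

Looking into the second stage from A: R3 + R4 = 50.43 kΩ appears in parallel with R2.
Effective lower resistance at A: R2 ‖ 50.43 = 18.69 kΩ.
First divider: V_A = V_CC · 18.69/(2.08 + 18.69) = 17.01 V.
V_B = V_A × 0.8031 = 13.66 V.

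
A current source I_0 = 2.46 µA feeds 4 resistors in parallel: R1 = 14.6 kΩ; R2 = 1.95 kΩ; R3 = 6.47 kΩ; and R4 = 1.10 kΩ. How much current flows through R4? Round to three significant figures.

I ≈ 1.36 µA

Total conductance ΣG = 1/14.6 + 1/1.95 + 1/6.47 + 1/1.10 = 1.645 (units of 1/kΩ).
R4 takes the fraction G_k/ΣG = 0.9091/1.645 = 0.5527, so I = 2.46 × 0.5527 = 1.360 µA.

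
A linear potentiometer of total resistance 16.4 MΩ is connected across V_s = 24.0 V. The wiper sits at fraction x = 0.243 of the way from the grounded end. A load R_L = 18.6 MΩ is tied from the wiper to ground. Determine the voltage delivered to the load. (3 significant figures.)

V_out ≈ 5.02 V

The pot divides into 12.41 MΩ above the wiper and 3.985 MΩ below.
R_L loads the lower segment: effective lower R = 3.282 MΩ.
Loaded-divider output: V_out = 24.0 × 0.2091 = 5.018 V.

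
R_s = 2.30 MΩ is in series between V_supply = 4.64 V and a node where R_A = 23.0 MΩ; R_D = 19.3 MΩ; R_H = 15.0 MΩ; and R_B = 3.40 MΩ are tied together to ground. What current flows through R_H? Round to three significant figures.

Parallel bank: R_p = 1/(1/23.0 + 1/19.3 + 1/15.0 + 1/3.40) = 2.193 MΩ.
V_A = 4.64 × 2.193/4.493 = 2.265 V.
Branch current I = V_A/R_H = 2.265/15.0 = 0.1510 µA.

I ≈ 0.151 µA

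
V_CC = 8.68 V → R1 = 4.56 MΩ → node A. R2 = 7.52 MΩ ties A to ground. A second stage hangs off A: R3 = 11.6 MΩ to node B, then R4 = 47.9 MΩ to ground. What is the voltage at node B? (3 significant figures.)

Looking into the second stage from A: R3 + R4 = 59.50 MΩ appears in parallel with R2.
R2 ‖ (R3+R4) = 6.676 MΩ.
So V_A = 8.68 × 0.5942 = 5.157 V.
Stage 2 is unloaded, so V_B = V_A · R4/(R3+R4) = 5.157 × 47.9/59.50 = 4.152 V.

V_B ≈ 4.15 V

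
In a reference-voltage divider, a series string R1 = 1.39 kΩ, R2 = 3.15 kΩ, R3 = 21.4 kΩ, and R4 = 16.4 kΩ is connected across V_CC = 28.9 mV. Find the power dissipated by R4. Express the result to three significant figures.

P ≈ 7.64 nW

ΣR = 42.34 kΩ → I = 28.9/42.34 = 0.6826 µA.
P = I²R = 0.4659 × 16.4 = 7.641 nW.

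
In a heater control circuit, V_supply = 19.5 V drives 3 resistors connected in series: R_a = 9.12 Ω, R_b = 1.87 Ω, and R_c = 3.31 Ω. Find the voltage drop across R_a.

Total series resistance ΣR = 9.12 + 1.87 + 3.31 = 14.30 Ω.
Voltage divider: V = V_supply · (9.120 / 14.30) = 19.5 × 0.6378 = 12.44 V.

V ≈ 12.4 V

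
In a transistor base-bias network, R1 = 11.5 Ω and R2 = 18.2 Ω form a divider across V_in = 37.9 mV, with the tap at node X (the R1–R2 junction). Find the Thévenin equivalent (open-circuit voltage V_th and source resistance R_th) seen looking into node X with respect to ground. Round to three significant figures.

Open-circuit (no load on X): V_th = V_in · R2/(R1 + R2) = 37.9 × 18.2/(11.50 + 18.2) = 23.22 mV.
With V_in suppressed (replaced by a short), R_th = R1 ‖ R2 = (11.50 × 18.2)/(11.50 + 18.2) = 7.047 Ω.

V_th ≈ 23.2 mV, R_th ≈ 7.05 Ω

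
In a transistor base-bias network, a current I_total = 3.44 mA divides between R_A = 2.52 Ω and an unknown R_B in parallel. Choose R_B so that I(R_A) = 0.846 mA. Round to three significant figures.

R_B ≈ 0.822 Ω

In a two-way split, I_A/I_total = R_B/(R_A + R_B).
With f = 0.2459, R_B = R_A · f/(1−f) = 2.52 × 0.3261 = 0.8219 Ω.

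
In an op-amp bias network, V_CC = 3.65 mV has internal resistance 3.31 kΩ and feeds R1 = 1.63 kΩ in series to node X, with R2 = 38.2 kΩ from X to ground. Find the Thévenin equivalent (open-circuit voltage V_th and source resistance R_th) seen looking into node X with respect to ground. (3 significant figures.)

R1' = 3.31 + 1.63 = 4.940 kΩ (source resistance + R1).
With X open, the divider is unloaded: V_th = 3.65 × 38.2/43.14 = 3.232 mV.
With V_CC suppressed (replaced by a short), R_th = R1' ‖ R2 = (4.940 × 38.2)/(4.940 + 38.2) = 4.374 kΩ.

V_th ≈ 3.23 mV, R_th ≈ 4.37 kΩ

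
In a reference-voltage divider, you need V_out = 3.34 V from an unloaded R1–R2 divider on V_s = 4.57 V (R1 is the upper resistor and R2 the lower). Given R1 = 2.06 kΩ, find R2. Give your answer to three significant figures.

Required fraction k = V_out/V_s = 0.7309.
So R2 = R1 · V_out/(V_s − V_out) = 2.06 × 3.34/(4.57 − 3.34) = 2.06 × 2.715 = 5.594 kΩ.

R2 ≈ 5.59 kΩ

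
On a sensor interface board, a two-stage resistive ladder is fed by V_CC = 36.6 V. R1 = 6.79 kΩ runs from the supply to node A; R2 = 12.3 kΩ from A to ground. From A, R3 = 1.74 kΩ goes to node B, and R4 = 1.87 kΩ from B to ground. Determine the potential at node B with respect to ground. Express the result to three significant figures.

V_B ≈ 5.52 V

Looking into the second stage from A: R3 + R4 = 3.610 kΩ appears in parallel with R2.
Effective lower resistance at A: R2 ‖ 3.610 = 2.791 kΩ.
V_A = 36.6 × 2.791/(6.79 + 2.791) = 10.66 V.
Then the unloaded second divider: V_B = V_A × R4/(R3+R4) = 10.66 × 0.5180 = 5.523 V.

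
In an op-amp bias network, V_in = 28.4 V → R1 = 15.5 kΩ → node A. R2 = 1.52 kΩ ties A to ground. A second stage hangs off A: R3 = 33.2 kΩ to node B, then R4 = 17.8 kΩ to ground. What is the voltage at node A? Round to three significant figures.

V_A ≈ 2.47 V

The second stage (R3 + R4 = 51.00 kΩ) loads node A in parallel with R2.
R2 ‖ (R3+R4) = 1.476 kΩ.
V_A = 28.4 × 1.476/(15.5 + 1.476) = 2.469 V.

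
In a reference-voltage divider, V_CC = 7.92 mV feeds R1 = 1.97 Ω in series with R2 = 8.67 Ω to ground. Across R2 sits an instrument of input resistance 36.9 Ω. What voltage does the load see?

The load sits in parallel with R2, giving an effective lower resistance R2' = R2·R_L/(R2+R_L) = 7.020 Ω.
Now apply the divider: V_out = 7.92 × 0.7809 = 6.185 mV.
(Unloaded it would be 6.45 mV; the load pulls it down.)

V_out ≈ 6.18 mV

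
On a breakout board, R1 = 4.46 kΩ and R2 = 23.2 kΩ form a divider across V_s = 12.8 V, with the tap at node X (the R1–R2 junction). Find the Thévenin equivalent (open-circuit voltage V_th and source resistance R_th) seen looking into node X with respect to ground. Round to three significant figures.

With X open, the divider is unloaded: V_th = 12.8 × 23.2/27.66 = 10.74 V.
Zeroing V_s shorts the top of R1 to ground, so R_th = R1 ‖ R2 = 3.741 kΩ.

V_th ≈ 10.7 V, R_th ≈ 3.74 kΩ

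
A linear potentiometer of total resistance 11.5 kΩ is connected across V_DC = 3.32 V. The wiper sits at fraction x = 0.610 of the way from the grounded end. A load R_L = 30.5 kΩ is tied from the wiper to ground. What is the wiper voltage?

V_out ≈ 1.86 V

The pot divides into 4.485 kΩ above the wiper and 7.015 kΩ below.
Lower segment in parallel with the load: 7.015 ‖ 30.5 = 5.703 kΩ.
Then V_out = V_DC · 5.703/(4.485 + 5.703) = 1.858 V.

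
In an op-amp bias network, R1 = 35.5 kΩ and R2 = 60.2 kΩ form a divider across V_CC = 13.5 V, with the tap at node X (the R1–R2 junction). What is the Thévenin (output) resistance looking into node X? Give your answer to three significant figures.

Looking into X with the source shorted: R_th = R1·R2/(R1+R2) = 35.50 × 60.2/95.70 = 22.33 kΩ.

R_th ≈ 22.3 kΩ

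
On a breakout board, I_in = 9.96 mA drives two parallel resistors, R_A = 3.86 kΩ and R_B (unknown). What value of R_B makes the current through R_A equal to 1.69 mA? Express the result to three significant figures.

Two-branch current divider: I_A = I_in · R_B/(R_A + R_B).
With f = 0.1697, R_B = R_A · f/(1−f) = 3.86 × 0.2044 = 0.7888 kΩ.

R_B ≈ 0.789 kΩ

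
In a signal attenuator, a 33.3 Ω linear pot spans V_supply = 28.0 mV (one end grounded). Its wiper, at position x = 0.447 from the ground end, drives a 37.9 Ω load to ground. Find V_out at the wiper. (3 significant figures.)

Lower segment x·R_p = 14.89 Ω; upper segment (1−x)·R_p = 18.41 Ω.
(x·R_p) ‖ R_L = 10.69 Ω.
Then V_out = V_supply · 10.69/(18.41 + 10.69) = 10.28 mV.

V_out ≈ 10.3 mV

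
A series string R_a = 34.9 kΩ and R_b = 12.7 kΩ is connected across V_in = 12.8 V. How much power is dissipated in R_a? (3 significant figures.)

The common current is I = 12.8/47.60 = 0.2689 mA.
P = I²R = 0.07231 × 34.9 = 2.524 mW.

P ≈ 2.52 mW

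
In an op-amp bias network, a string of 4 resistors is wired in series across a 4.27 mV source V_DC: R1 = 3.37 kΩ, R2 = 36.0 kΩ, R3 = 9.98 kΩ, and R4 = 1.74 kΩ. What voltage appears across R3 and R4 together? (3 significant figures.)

ΣR = 3.37 + 36.0 + 9.98 + 1.74 = 51.09 kΩ.
R_{R3..R4} = 9.98 + 1.74 = 11.72 kΩ.
V = V_DC · R/ΣR = 4.27 × 0.2294 = 0.9795 mV.

V ≈ 0.980 mV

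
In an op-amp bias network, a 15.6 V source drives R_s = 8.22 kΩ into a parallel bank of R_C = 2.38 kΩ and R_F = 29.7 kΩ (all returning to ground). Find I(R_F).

Equivalent of the parallel group: R_p = 2.203 kΩ.
V_A = 15.6 × 2.203/10.42 = 3.298 V.
I(R_F) = V_A / R_F = 3.298/29.7 = 0.1110 mA.
(Check via current divider: I_total = 1.497 mA; share G_k/ΣG = 0.07419 → same result.)

I ≈ 0.111 mA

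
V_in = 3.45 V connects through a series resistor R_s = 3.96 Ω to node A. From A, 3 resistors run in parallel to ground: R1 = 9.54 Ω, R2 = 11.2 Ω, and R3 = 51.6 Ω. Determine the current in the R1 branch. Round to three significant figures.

I ≈ 0.196 A

Parallel bank: R_p = 1/(1/9.54 + 1/11.2 + 1/51.6) = 4.684 Ω.
Node voltage V_A = V_in · R_p/(R_s + R_p) = 3.45 × 0.5419 = 1.870 V.
I(R1) = V_A / R1 = 1.870/9.54 = 0.1960 A.
(Equivalently: I_total = 0.3991 A, then current-divider fraction G_k/ΣG = 0.4910.)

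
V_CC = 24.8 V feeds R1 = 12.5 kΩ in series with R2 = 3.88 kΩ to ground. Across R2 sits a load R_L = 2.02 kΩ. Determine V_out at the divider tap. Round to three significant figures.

V_out ≈ 2.38 V

The load sits in parallel with R2, giving an effective lower resistance R2' = R2·R_L/(R2+R_L) = 1.328 kΩ.
Then V_out = V_CC · R2'/(R1 + R2') = 24.8 × 1.328/13.83 = 2.382 V.
(Unloaded it would be 5.87 V; the load pulls it down.)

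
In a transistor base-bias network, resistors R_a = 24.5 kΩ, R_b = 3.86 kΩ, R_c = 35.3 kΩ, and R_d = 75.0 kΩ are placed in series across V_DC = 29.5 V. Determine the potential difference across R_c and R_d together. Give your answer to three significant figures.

V ≈ 23.5 V

Series total: ΣR = 24.5 + 3.86 + 35.3 + 75.0 = 138.7 kΩ.
R_{R_c..R_d} = 35.3 + 75.0 = 110.3 kΩ.
By the voltage-divider rule, V = 29.5 × 110.3/138.7 = 23.47 V.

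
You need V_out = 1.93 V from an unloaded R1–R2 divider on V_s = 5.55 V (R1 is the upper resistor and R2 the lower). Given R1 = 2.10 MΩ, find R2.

R2 ≈ 1.12 MΩ

Required fraction k = V_out/V_s = 0.3477.
So R2 = R1 · V_out/(V_s − V_out) = 2.10 × 1.93/(5.55 − 1.93) = 2.10 × 0.5331 = 1.120 MΩ.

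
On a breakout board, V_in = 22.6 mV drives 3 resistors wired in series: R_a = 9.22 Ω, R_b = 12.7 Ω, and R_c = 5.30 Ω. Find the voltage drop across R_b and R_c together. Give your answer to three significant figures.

V ≈ 14.9 mV

Series total: ΣR = 9.22 + 12.7 + 5.30 = 27.22 Ω.
R_{R_b..R_c} = 12.7 + 5.30 = 18.00 Ω.
V = V_in · R/ΣR = 22.6 × 0.6613 = 14.94 mV.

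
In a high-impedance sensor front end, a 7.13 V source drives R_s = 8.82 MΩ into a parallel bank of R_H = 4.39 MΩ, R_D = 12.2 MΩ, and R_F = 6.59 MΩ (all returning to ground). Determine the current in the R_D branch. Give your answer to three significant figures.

Equivalent of the parallel group: R_p = 2.167 MΩ.
V_A by voltage divider: V_A = 7.13 × 2.167/(8.82 + 2.167) = 1.406 V.
Branch current I = V_A/R_D = 1.406/12.2 = 0.1153 µA.
(Check via current divider: I_total = 0.6490 µA; share G_k/ΣG = 0.1776 → same result.)

I ≈ 0.115 µA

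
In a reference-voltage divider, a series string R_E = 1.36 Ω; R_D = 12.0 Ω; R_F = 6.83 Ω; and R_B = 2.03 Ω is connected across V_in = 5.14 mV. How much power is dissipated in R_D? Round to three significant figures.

P ≈ 0.642 µW

The common current is I = 5.14/22.22 = 0.2313 mA.
V(R_D) = I·R = 2.776 mV; P = V·I = 2.776 × 0.2313 = 0.6421 µW.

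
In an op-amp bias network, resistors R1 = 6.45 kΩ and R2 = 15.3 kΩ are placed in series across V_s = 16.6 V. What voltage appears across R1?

V ≈ 4.92 V

ΣR = 6.45 + 15.3 = 21.75 kΩ.
By the voltage-divider rule, V = 16.6 × 6.450/21.75 = 4.923 V.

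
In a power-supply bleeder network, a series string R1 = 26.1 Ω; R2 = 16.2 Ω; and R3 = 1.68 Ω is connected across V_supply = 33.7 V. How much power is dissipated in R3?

The common current is I = 33.7/43.98 = 0.7663 A.
P(R3) = I²·R3 = (0.7663)² × 1.68 = 0.9864 W.

P ≈ 0.986 W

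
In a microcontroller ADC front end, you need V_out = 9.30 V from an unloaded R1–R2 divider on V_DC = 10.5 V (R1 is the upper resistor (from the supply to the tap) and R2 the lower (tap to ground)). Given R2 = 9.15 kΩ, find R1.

R1 ≈ 1.18 kΩ

The divider ratio is R2/(R1+R2) = 9.30/10.5 = 0.8857.
Rearranging, R1 = R2·(1−k)/k = 9.15 × 0.1290 = 1.181 kΩ.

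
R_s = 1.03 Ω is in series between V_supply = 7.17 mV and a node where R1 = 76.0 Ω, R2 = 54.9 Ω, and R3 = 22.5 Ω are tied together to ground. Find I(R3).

Parallel bank: R_p = 1/(1/76.0 + 1/54.9 + 1/22.5) = 13.19 Ω.
Node voltage V_A = V_supply · R_p/(R_s + R_p) = 7.17 × 0.9276 = 6.651 mV.
Branch current I = V_A/R3 = 6.651/22.5 = 0.2956 mA.

I ≈ 0.296 mA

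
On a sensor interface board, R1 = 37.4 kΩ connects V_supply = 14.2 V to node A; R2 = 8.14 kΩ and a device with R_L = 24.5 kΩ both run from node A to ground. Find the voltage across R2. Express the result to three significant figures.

The load sits in parallel with R2, giving an effective lower resistance R2' = R2·R_L/(R2+R_L) = 6.110 kΩ.
Voltage divider with the loaded lower leg: V_out = 14.2 × 6.110/(37.4 + 6.110) = 14.2 × 0.1404 = 1.994 V.

V_out ≈ 1.99 V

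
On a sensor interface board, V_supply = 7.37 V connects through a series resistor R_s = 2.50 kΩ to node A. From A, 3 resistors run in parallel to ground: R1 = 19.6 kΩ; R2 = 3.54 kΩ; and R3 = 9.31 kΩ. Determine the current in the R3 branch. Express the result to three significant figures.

I ≈ 0.377 mA

Combine the parallel branches: R_p = (1/19.6 + 1/3.54 + 1/9.31)⁻¹ = 2.268 kΩ.
Node voltage V_A = V_supply · R_p/(R_s + R_p) = 7.37 × 0.4757 = 3.506 V.
Branch current I = V_A/R3 = 3.506/9.31 = 0.3766 mA.
(Equivalently: I_total = 1.546 mA, then current-divider fraction G_k/ΣG = 0.2436.)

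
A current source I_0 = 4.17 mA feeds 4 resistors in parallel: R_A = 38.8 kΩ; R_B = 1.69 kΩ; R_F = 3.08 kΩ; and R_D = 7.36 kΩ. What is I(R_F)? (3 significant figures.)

Total conductance ΣG = 1/38.8 + 1/1.69 + 1/3.08 + 1/7.36 = 1.078 (units of 1/kΩ).
Current divider: I(R_F) = I_0 · G_k/ΣG = 4.17 × (0.3247/1.078) = 4.17 × 0.3012 = 1.256 mA.

I ≈ 1.26 mA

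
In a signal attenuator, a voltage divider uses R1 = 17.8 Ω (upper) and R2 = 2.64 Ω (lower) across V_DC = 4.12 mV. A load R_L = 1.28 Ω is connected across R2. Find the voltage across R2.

The load sits in parallel with R2, giving an effective lower resistance R2' = R2·R_L/(R2+R_L) = 0.8620 Ω.
Then V_out = V_DC · R2'/(R1 + R2') = 4.12 × 0.8620/18.66 = 0.1903 mV.
(Unloaded it would be 0.532 mV; the load pulls it down.)

V_out ≈ 0.190 mV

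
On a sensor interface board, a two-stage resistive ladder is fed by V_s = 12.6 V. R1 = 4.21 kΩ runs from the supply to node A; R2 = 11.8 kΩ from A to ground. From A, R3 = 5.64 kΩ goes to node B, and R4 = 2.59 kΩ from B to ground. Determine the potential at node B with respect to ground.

V_B ≈ 2.12 V

The second stage (R3 + R4 = 8.230 kΩ) loads node A in parallel with R2.
R2 ‖ (R3+R4) = 4.848 kΩ.
V_A = 12.6 × 4.848/(4.21 + 4.848) = 6.744 V.
Then the unloaded second divider: V_B = V_A × R4/(R3+R4) = 6.744 × 0.3147 = 2.122 V.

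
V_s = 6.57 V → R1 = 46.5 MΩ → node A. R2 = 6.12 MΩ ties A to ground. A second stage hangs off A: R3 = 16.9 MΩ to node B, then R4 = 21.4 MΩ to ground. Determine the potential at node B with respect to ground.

Node A sees R2 in parallel with the series input of stage 2, R3 + R4 = 38.30 MΩ.
Effective lower resistance at A: R2 ‖ 38.30 = 5.277 MΩ.
V_A = 6.57 × 5.277/(46.5 + 5.277) = 0.6696 V.
V_B = V_A × 0.5587 = 0.3741 V.

V_B ≈ 0.374 V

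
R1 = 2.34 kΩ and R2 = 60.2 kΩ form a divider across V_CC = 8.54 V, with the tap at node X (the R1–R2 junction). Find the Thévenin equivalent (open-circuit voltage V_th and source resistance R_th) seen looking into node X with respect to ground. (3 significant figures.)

With X open, the divider is unloaded: V_th = 8.54 × 60.2/62.54 = 8.220 V.
Zeroing V_CC shorts the top of R1 to ground, so R_th = R1 ‖ R2 = 2.252 kΩ.

V_th ≈ 8.22 V, R_th ≈ 2.25 kΩ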